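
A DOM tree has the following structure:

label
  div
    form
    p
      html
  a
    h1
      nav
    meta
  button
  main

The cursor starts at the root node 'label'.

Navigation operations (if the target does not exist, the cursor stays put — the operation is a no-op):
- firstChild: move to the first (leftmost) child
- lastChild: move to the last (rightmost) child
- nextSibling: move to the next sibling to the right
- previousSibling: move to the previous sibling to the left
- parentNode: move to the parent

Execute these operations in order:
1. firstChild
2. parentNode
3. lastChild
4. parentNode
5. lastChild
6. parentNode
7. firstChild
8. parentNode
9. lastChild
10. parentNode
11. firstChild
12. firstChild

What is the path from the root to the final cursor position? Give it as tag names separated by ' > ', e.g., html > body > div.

After 1 (firstChild): div
After 2 (parentNode): label
After 3 (lastChild): main
After 4 (parentNode): label
After 5 (lastChild): main
After 6 (parentNode): label
After 7 (firstChild): div
After 8 (parentNode): label
After 9 (lastChild): main
After 10 (parentNode): label
After 11 (firstChild): div
After 12 (firstChild): form

Answer: label > div > form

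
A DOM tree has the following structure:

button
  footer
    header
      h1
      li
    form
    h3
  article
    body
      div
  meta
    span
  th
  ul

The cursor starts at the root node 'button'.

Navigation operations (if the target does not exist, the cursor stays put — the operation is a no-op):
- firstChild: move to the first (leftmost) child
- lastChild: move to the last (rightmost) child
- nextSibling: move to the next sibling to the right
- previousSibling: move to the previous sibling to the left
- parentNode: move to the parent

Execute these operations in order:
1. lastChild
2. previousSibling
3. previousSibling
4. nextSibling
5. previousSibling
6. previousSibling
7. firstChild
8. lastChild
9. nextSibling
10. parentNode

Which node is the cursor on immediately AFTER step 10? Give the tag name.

Answer: body

Derivation:
After 1 (lastChild): ul
After 2 (previousSibling): th
After 3 (previousSibling): meta
After 4 (nextSibling): th
After 5 (previousSibling): meta
After 6 (previousSibling): article
After 7 (firstChild): body
After 8 (lastChild): div
After 9 (nextSibling): div (no-op, stayed)
After 10 (parentNode): body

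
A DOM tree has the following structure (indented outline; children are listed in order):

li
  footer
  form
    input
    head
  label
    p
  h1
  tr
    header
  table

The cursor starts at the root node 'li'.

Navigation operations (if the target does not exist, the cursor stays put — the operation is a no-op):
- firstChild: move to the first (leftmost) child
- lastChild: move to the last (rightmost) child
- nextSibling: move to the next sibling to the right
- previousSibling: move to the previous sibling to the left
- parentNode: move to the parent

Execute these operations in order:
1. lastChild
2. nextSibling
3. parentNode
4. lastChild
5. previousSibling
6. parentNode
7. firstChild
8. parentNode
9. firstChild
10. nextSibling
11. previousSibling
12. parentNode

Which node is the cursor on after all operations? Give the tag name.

After 1 (lastChild): table
After 2 (nextSibling): table (no-op, stayed)
After 3 (parentNode): li
After 4 (lastChild): table
After 5 (previousSibling): tr
After 6 (parentNode): li
After 7 (firstChild): footer
After 8 (parentNode): li
After 9 (firstChild): footer
After 10 (nextSibling): form
After 11 (previousSibling): footer
After 12 (parentNode): li

Answer: li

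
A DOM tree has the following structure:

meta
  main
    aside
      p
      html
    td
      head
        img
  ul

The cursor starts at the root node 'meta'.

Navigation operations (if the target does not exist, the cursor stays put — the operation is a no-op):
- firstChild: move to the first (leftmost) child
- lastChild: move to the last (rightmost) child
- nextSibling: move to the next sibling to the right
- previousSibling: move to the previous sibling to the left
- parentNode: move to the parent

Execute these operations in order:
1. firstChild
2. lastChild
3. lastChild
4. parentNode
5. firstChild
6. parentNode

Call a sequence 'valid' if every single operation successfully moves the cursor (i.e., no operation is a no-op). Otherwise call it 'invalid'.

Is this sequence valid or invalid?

Answer: valid

Derivation:
After 1 (firstChild): main
After 2 (lastChild): td
After 3 (lastChild): head
After 4 (parentNode): td
After 5 (firstChild): head
After 6 (parentNode): td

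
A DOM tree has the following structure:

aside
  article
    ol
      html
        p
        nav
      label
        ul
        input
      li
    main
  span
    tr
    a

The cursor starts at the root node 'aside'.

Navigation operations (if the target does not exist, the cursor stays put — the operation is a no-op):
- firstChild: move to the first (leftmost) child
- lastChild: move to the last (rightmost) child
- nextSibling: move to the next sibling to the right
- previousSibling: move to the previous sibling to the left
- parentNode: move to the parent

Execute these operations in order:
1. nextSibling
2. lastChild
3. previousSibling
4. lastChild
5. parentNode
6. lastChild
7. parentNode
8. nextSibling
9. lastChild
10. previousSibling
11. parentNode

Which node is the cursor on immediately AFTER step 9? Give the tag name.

After 1 (nextSibling): aside (no-op, stayed)
After 2 (lastChild): span
After 3 (previousSibling): article
After 4 (lastChild): main
After 5 (parentNode): article
After 6 (lastChild): main
After 7 (parentNode): article
After 8 (nextSibling): span
After 9 (lastChild): a

Answer: a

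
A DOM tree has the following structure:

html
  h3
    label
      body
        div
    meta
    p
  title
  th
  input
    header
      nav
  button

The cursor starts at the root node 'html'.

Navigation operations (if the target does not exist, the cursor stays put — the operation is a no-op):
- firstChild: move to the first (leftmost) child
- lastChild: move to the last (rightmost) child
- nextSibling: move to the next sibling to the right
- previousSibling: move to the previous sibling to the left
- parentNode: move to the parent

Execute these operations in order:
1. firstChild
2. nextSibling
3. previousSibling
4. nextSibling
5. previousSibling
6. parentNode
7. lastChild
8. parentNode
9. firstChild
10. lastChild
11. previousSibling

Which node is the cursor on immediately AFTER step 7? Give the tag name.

After 1 (firstChild): h3
After 2 (nextSibling): title
After 3 (previousSibling): h3
After 4 (nextSibling): title
After 5 (previousSibling): h3
After 6 (parentNode): html
After 7 (lastChild): button

Answer: button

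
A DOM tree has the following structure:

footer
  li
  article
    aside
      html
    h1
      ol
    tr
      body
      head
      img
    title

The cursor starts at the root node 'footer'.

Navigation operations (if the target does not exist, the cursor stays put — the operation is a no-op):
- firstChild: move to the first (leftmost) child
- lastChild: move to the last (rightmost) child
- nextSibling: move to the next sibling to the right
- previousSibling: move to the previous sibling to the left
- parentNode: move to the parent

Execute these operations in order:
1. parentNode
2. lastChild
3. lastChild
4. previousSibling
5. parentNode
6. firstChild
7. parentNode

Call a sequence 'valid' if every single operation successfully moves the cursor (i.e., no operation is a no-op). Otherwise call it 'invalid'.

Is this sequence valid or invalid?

Answer: invalid

Derivation:
After 1 (parentNode): footer (no-op, stayed)
After 2 (lastChild): article
After 3 (lastChild): title
After 4 (previousSibling): tr
After 5 (parentNode): article
After 6 (firstChild): aside
After 7 (parentNode): article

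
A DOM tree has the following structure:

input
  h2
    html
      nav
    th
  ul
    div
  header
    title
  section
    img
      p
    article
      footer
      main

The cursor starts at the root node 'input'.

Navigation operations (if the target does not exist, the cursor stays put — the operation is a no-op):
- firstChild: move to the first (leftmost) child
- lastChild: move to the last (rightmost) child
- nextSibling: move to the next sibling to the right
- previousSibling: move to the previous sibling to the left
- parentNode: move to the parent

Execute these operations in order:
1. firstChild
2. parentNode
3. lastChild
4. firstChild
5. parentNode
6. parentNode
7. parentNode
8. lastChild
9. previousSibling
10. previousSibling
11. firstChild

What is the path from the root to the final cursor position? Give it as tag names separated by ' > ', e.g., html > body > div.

After 1 (firstChild): h2
After 2 (parentNode): input
After 3 (lastChild): section
After 4 (firstChild): img
After 5 (parentNode): section
After 6 (parentNode): input
After 7 (parentNode): input (no-op, stayed)
After 8 (lastChild): section
After 9 (previousSibling): header
After 10 (previousSibling): ul
After 11 (firstChild): div

Answer: input > ul > div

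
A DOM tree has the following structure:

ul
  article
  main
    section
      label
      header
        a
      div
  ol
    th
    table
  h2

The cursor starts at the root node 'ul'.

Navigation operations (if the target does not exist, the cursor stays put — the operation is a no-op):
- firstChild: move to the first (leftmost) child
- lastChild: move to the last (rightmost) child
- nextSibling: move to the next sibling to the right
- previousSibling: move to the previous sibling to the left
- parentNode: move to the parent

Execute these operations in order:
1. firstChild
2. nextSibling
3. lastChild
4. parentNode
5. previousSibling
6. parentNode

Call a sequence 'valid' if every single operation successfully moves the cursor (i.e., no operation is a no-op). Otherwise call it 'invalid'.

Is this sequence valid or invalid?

After 1 (firstChild): article
After 2 (nextSibling): main
After 3 (lastChild): section
After 4 (parentNode): main
After 5 (previousSibling): article
After 6 (parentNode): ul

Answer: valid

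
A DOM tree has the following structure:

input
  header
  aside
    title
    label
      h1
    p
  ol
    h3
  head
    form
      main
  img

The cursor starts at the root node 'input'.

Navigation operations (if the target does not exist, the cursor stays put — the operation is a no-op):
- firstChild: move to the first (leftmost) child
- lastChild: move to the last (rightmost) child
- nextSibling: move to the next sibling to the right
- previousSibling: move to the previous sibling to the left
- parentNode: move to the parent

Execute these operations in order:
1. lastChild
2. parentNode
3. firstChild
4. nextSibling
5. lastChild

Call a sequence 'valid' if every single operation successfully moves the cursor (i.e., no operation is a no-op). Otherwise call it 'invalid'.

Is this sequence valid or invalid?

Answer: valid

Derivation:
After 1 (lastChild): img
After 2 (parentNode): input
After 3 (firstChild): header
After 4 (nextSibling): aside
After 5 (lastChild): p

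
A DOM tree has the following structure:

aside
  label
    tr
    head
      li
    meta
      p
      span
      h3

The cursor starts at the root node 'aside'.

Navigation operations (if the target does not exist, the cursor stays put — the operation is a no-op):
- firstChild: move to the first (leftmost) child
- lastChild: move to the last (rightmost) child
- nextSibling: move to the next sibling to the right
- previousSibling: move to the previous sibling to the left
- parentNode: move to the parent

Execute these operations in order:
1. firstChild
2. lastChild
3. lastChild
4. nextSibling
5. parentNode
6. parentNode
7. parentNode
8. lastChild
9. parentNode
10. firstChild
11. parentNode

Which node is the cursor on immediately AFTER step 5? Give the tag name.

After 1 (firstChild): label
After 2 (lastChild): meta
After 3 (lastChild): h3
After 4 (nextSibling): h3 (no-op, stayed)
After 5 (parentNode): meta

Answer: meta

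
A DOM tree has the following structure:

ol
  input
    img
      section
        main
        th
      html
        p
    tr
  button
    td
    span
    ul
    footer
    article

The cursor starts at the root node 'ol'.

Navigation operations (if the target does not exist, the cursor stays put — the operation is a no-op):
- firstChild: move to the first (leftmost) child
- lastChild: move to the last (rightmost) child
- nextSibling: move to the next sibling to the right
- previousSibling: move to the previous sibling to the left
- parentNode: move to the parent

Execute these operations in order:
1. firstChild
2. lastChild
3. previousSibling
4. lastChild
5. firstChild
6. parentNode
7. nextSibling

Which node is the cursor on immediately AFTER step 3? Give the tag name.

Answer: img

Derivation:
After 1 (firstChild): input
After 2 (lastChild): tr
After 3 (previousSibling): img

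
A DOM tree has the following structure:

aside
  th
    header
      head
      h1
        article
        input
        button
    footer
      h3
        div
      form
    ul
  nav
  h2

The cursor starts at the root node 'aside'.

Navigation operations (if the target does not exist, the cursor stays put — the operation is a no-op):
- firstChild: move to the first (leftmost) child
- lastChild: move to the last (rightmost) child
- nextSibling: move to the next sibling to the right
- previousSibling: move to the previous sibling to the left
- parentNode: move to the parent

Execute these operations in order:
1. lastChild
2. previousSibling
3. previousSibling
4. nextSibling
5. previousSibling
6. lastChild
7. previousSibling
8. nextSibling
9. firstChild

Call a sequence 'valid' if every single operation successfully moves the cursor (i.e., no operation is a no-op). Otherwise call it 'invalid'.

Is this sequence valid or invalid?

After 1 (lastChild): h2
After 2 (previousSibling): nav
After 3 (previousSibling): th
After 4 (nextSibling): nav
After 5 (previousSibling): th
After 6 (lastChild): ul
After 7 (previousSibling): footer
After 8 (nextSibling): ul
After 9 (firstChild): ul (no-op, stayed)

Answer: invalid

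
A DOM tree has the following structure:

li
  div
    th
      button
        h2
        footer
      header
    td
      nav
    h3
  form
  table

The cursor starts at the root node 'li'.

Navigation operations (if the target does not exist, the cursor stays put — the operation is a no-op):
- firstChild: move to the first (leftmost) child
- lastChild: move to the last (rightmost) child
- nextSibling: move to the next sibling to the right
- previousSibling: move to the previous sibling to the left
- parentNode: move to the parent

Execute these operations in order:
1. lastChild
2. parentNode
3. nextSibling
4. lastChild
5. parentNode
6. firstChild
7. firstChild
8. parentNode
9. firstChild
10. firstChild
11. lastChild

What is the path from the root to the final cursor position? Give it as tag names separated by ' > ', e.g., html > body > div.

Answer: li > div > th > button > footer

Derivation:
After 1 (lastChild): table
After 2 (parentNode): li
After 3 (nextSibling): li (no-op, stayed)
After 4 (lastChild): table
After 5 (parentNode): li
After 6 (firstChild): div
After 7 (firstChild): th
After 8 (parentNode): div
After 9 (firstChild): th
After 10 (firstChild): button
After 11 (lastChild): footer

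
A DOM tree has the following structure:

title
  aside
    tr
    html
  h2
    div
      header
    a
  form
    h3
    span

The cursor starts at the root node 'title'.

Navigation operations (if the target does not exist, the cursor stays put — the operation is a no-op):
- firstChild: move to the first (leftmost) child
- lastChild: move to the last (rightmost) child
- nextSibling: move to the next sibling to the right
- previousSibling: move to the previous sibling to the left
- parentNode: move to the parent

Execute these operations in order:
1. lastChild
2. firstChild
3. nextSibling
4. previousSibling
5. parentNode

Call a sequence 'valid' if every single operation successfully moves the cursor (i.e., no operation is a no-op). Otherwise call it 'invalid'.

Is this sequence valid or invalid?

Answer: valid

Derivation:
After 1 (lastChild): form
After 2 (firstChild): h3
After 3 (nextSibling): span
After 4 (previousSibling): h3
After 5 (parentNode): form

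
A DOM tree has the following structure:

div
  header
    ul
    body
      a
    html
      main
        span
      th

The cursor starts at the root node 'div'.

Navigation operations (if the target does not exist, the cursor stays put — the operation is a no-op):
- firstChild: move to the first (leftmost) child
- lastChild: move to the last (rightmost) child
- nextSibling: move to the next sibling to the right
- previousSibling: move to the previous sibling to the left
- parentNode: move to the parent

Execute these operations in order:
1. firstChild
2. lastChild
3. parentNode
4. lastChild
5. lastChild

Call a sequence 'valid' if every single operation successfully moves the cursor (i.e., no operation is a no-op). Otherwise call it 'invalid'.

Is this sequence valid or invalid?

Answer: valid

Derivation:
After 1 (firstChild): header
After 2 (lastChild): html
After 3 (parentNode): header
After 4 (lastChild): html
After 5 (lastChild): th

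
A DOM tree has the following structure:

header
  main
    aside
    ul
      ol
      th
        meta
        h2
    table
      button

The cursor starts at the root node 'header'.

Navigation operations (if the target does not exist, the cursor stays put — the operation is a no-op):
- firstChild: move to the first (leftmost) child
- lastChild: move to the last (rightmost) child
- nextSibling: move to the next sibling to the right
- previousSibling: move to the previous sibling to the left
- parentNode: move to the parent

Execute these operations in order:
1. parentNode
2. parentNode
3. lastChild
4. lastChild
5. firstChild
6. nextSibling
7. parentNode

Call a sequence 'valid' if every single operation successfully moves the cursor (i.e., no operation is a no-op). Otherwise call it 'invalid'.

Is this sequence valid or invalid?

Answer: invalid

Derivation:
After 1 (parentNode): header (no-op, stayed)
After 2 (parentNode): header (no-op, stayed)
After 3 (lastChild): main
After 4 (lastChild): table
After 5 (firstChild): button
After 6 (nextSibling): button (no-op, stayed)
After 7 (parentNode): table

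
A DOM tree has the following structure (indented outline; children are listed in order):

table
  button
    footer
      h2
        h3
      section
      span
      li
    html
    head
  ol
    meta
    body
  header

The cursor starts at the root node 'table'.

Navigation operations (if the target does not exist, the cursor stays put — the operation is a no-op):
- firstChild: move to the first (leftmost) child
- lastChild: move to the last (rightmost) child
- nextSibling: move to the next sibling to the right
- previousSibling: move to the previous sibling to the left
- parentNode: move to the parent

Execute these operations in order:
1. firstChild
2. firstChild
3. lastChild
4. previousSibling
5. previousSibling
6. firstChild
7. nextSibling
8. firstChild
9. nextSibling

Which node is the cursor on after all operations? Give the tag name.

After 1 (firstChild): button
After 2 (firstChild): footer
After 3 (lastChild): li
After 4 (previousSibling): span
After 5 (previousSibling): section
After 6 (firstChild): section (no-op, stayed)
After 7 (nextSibling): span
After 8 (firstChild): span (no-op, stayed)
After 9 (nextSibling): li

Answer: li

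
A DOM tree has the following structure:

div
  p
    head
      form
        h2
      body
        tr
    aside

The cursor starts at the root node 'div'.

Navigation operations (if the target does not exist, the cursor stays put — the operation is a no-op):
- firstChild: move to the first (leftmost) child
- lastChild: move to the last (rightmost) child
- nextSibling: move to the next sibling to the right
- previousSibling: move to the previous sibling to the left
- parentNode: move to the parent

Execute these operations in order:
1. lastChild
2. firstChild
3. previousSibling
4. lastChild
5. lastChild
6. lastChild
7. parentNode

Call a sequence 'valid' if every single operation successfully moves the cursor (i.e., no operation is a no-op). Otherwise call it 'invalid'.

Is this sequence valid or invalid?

Answer: invalid

Derivation:
After 1 (lastChild): p
After 2 (firstChild): head
After 3 (previousSibling): head (no-op, stayed)
After 4 (lastChild): body
After 5 (lastChild): tr
After 6 (lastChild): tr (no-op, stayed)
After 7 (parentNode): body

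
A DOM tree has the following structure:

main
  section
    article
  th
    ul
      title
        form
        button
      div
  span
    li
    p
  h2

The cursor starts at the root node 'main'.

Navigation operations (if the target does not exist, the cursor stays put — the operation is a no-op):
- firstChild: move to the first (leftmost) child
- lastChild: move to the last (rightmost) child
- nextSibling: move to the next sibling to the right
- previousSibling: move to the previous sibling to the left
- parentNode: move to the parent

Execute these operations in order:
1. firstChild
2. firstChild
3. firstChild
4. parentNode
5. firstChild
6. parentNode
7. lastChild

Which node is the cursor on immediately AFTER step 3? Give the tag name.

Answer: article

Derivation:
After 1 (firstChild): section
After 2 (firstChild): article
After 3 (firstChild): article (no-op, stayed)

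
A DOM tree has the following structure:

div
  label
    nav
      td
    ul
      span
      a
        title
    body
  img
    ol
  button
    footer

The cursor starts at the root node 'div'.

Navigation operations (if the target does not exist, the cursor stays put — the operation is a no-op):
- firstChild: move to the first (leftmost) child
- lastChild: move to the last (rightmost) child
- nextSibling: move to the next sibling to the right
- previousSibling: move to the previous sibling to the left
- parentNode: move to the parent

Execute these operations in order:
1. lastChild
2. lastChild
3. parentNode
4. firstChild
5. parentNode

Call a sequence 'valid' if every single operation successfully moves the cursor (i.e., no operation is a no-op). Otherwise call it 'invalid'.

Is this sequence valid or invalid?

Answer: valid

Derivation:
After 1 (lastChild): button
After 2 (lastChild): footer
After 3 (parentNode): button
After 4 (firstChild): footer
After 5 (parentNode): button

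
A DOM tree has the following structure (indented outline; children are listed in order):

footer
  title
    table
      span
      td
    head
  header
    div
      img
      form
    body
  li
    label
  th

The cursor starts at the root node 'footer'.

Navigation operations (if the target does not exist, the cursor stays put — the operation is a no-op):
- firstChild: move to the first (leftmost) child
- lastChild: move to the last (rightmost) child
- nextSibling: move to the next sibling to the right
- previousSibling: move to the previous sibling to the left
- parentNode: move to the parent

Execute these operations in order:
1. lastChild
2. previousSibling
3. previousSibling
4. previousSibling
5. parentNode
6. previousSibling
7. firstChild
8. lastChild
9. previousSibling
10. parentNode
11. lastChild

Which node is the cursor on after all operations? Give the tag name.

Answer: head

Derivation:
After 1 (lastChild): th
After 2 (previousSibling): li
After 3 (previousSibling): header
After 4 (previousSibling): title
After 5 (parentNode): footer
After 6 (previousSibling): footer (no-op, stayed)
After 7 (firstChild): title
After 8 (lastChild): head
After 9 (previousSibling): table
After 10 (parentNode): title
After 11 (lastChild): head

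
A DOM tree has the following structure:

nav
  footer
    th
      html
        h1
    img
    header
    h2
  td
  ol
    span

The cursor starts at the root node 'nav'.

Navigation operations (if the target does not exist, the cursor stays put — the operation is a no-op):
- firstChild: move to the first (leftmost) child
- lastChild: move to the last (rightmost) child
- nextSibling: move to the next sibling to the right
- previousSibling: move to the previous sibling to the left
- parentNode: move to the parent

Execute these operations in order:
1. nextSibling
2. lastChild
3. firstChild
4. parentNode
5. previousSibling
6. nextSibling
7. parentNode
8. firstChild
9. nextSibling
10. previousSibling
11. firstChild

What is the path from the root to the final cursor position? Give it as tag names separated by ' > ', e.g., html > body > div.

After 1 (nextSibling): nav (no-op, stayed)
After 2 (lastChild): ol
After 3 (firstChild): span
After 4 (parentNode): ol
After 5 (previousSibling): td
After 6 (nextSibling): ol
After 7 (parentNode): nav
After 8 (firstChild): footer
After 9 (nextSibling): td
After 10 (previousSibling): footer
After 11 (firstChild): th

Answer: nav > footer > th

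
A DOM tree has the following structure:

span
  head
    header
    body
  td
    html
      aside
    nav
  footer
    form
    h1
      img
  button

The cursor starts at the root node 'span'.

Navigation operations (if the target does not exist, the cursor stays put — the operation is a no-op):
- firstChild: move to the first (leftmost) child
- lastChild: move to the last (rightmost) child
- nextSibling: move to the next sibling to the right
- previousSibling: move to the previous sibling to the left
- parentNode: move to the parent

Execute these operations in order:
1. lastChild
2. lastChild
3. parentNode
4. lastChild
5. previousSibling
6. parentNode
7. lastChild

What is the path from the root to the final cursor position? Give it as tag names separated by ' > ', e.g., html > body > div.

Answer: span > button

Derivation:
After 1 (lastChild): button
After 2 (lastChild): button (no-op, stayed)
After 3 (parentNode): span
After 4 (lastChild): button
After 5 (previousSibling): footer
After 6 (parentNode): span
After 7 (lastChild): button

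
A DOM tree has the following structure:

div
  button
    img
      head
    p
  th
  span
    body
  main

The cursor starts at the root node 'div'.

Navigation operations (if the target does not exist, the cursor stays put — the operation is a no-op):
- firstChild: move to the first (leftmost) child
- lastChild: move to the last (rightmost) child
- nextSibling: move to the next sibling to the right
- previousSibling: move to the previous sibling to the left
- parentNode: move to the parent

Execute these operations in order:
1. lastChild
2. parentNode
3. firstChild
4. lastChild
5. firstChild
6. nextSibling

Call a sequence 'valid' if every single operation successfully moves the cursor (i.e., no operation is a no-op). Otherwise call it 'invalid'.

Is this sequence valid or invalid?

After 1 (lastChild): main
After 2 (parentNode): div
After 3 (firstChild): button
After 4 (lastChild): p
After 5 (firstChild): p (no-op, stayed)
After 6 (nextSibling): p (no-op, stayed)

Answer: invalid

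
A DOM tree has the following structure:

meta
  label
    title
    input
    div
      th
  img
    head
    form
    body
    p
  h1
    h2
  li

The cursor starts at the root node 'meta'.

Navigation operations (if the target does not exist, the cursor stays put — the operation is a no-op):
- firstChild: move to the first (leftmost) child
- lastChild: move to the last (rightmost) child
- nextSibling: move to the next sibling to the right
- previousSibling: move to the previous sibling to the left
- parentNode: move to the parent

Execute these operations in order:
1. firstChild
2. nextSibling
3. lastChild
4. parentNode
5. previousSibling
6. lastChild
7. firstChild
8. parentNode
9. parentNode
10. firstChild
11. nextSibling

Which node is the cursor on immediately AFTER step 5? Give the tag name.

After 1 (firstChild): label
After 2 (nextSibling): img
After 3 (lastChild): p
After 4 (parentNode): img
After 5 (previousSibling): label

Answer: label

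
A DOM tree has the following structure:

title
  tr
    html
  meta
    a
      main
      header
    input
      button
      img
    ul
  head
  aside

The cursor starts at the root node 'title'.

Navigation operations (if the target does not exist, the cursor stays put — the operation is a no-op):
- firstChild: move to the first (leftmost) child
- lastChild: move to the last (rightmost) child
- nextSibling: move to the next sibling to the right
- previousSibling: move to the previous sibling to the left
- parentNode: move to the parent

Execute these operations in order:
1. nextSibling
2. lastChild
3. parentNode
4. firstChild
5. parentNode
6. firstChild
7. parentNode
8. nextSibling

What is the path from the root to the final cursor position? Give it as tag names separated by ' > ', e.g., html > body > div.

Answer: title

Derivation:
After 1 (nextSibling): title (no-op, stayed)
After 2 (lastChild): aside
After 3 (parentNode): title
After 4 (firstChild): tr
After 5 (parentNode): title
After 6 (firstChild): tr
After 7 (parentNode): title
After 8 (nextSibling): title (no-op, stayed)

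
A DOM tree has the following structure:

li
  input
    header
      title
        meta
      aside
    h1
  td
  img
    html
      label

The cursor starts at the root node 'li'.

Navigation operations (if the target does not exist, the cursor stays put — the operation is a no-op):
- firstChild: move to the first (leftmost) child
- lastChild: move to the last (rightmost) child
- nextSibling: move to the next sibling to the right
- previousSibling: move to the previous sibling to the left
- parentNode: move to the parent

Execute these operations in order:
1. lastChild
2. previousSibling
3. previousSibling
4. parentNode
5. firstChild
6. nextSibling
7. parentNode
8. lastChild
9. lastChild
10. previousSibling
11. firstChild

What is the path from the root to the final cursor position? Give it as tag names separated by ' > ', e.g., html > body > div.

After 1 (lastChild): img
After 2 (previousSibling): td
After 3 (previousSibling): input
After 4 (parentNode): li
After 5 (firstChild): input
After 6 (nextSibling): td
After 7 (parentNode): li
After 8 (lastChild): img
After 9 (lastChild): html
After 10 (previousSibling): html (no-op, stayed)
After 11 (firstChild): label

Answer: li > img > html > label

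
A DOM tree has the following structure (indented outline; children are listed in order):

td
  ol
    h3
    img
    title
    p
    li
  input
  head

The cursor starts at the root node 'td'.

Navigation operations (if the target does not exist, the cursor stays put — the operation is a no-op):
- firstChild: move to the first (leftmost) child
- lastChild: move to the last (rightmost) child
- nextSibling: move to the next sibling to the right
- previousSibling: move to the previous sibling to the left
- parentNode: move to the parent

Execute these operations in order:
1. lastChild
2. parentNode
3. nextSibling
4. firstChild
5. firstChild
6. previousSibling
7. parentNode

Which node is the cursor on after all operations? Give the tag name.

Answer: ol

Derivation:
After 1 (lastChild): head
After 2 (parentNode): td
After 3 (nextSibling): td (no-op, stayed)
After 4 (firstChild): ol
After 5 (firstChild): h3
After 6 (previousSibling): h3 (no-op, stayed)
After 7 (parentNode): ol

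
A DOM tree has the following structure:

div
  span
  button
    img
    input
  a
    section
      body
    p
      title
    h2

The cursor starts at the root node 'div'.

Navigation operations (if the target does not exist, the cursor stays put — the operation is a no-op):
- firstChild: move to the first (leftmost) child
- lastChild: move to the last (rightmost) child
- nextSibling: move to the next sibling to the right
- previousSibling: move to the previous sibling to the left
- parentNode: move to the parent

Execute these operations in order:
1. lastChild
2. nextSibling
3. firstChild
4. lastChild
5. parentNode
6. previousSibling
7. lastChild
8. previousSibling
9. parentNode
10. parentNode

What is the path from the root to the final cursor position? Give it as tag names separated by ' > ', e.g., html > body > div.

After 1 (lastChild): a
After 2 (nextSibling): a (no-op, stayed)
After 3 (firstChild): section
After 4 (lastChild): body
After 5 (parentNode): section
After 6 (previousSibling): section (no-op, stayed)
After 7 (lastChild): body
After 8 (previousSibling): body (no-op, stayed)
After 9 (parentNode): section
After 10 (parentNode): a

Answer: div > a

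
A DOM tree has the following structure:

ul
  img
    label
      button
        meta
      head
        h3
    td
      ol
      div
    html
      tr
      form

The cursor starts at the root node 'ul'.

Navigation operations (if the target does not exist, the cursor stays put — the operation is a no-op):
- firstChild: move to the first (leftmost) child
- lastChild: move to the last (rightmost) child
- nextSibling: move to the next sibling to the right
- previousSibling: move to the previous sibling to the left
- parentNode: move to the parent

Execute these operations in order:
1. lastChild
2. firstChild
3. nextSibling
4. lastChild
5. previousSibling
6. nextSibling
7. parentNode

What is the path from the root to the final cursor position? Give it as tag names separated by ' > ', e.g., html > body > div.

After 1 (lastChild): img
After 2 (firstChild): label
After 3 (nextSibling): td
After 4 (lastChild): div
After 5 (previousSibling): ol
After 6 (nextSibling): div
After 7 (parentNode): td

Answer: ul > img > td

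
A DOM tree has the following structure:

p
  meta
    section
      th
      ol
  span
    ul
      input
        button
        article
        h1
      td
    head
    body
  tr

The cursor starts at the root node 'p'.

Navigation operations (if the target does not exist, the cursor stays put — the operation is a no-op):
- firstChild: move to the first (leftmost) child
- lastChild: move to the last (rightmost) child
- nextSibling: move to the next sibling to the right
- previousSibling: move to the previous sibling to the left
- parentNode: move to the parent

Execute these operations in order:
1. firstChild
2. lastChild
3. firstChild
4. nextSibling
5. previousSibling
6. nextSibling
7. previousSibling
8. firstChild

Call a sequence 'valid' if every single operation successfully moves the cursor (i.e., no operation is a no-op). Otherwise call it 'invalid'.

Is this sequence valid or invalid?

Answer: invalid

Derivation:
After 1 (firstChild): meta
After 2 (lastChild): section
After 3 (firstChild): th
After 4 (nextSibling): ol
After 5 (previousSibling): th
After 6 (nextSibling): ol
After 7 (previousSibling): th
After 8 (firstChild): th (no-op, stayed)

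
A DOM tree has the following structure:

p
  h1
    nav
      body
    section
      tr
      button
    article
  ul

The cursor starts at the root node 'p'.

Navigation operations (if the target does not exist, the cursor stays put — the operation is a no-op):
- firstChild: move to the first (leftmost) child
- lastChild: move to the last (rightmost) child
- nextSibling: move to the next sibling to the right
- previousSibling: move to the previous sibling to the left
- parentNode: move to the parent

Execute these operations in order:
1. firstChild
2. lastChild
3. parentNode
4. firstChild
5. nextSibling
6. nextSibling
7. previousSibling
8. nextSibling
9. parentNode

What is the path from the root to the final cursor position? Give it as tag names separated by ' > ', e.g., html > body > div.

After 1 (firstChild): h1
After 2 (lastChild): article
After 3 (parentNode): h1
After 4 (firstChild): nav
After 5 (nextSibling): section
After 6 (nextSibling): article
After 7 (previousSibling): section
After 8 (nextSibling): article
After 9 (parentNode): h1

Answer: p > h1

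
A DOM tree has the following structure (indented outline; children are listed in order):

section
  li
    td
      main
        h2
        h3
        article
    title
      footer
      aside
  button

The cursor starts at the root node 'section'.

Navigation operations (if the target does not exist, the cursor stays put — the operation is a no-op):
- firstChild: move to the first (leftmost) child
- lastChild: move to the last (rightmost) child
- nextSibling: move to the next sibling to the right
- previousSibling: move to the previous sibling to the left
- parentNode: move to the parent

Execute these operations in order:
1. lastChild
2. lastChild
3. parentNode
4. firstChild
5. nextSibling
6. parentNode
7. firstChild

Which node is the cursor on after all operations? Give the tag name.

Answer: li

Derivation:
After 1 (lastChild): button
After 2 (lastChild): button (no-op, stayed)
After 3 (parentNode): section
After 4 (firstChild): li
After 5 (nextSibling): button
After 6 (parentNode): section
After 7 (firstChild): li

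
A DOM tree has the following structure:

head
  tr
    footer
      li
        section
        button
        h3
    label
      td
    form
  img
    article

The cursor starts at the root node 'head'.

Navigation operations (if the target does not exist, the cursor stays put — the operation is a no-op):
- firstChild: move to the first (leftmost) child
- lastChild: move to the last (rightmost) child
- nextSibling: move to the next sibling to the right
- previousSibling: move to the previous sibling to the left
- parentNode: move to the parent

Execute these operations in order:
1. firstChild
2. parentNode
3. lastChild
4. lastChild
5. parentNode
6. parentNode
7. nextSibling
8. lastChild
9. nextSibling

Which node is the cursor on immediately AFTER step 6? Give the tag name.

Answer: head

Derivation:
After 1 (firstChild): tr
After 2 (parentNode): head
After 3 (lastChild): img
After 4 (lastChild): article
After 5 (parentNode): img
After 6 (parentNode): head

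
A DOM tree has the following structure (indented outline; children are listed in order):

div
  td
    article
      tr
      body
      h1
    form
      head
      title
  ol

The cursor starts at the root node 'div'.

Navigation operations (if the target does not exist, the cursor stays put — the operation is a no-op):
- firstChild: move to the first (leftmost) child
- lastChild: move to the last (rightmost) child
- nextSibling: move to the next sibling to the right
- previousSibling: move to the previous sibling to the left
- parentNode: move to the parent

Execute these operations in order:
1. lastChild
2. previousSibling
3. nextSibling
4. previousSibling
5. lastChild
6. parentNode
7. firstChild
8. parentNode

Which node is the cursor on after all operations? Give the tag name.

Answer: td

Derivation:
After 1 (lastChild): ol
After 2 (previousSibling): td
After 3 (nextSibling): ol
After 4 (previousSibling): td
After 5 (lastChild): form
After 6 (parentNode): td
After 7 (firstChild): article
After 8 (parentNode): td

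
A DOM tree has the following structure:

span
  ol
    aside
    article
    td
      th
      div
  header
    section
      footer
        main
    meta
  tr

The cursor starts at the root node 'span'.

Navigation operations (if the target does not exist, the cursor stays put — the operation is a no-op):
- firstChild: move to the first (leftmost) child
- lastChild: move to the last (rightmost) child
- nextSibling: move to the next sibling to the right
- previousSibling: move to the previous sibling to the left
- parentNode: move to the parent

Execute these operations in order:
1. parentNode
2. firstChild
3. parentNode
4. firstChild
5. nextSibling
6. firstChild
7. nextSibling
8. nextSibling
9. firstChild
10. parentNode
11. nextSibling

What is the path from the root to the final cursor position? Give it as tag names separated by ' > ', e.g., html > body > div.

After 1 (parentNode): span (no-op, stayed)
After 2 (firstChild): ol
After 3 (parentNode): span
After 4 (firstChild): ol
After 5 (nextSibling): header
After 6 (firstChild): section
After 7 (nextSibling): meta
After 8 (nextSibling): meta (no-op, stayed)
After 9 (firstChild): meta (no-op, stayed)
After 10 (parentNode): header
After 11 (nextSibling): tr

Answer: span > tr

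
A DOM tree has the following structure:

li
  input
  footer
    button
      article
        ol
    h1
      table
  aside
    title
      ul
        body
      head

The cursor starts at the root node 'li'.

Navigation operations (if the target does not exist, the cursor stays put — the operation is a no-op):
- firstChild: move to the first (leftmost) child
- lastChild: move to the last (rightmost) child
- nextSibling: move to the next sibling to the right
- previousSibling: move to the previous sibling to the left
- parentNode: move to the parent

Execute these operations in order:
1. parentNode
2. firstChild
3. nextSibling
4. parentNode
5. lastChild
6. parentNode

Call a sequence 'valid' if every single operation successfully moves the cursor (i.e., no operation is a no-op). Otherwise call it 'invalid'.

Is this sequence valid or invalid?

Answer: invalid

Derivation:
After 1 (parentNode): li (no-op, stayed)
After 2 (firstChild): input
After 3 (nextSibling): footer
After 4 (parentNode): li
After 5 (lastChild): aside
After 6 (parentNode): li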